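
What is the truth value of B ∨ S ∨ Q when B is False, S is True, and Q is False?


B = False, S = True, Q = False
Step 1: B ∨ S = False OR True = True
Step 2: True ∨ Q = True OR False = True
OR is true when at least one operand is true.

True


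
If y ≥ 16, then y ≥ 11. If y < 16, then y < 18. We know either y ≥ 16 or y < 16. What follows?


Constructive dilemma: (P → Q) ∧ (R → S), P ∨ R ⊢ Q ∨ S
Premise 1: y ≥ 16 → y ≥ 11
Premise 2: y < 16 → y < 18
Premise 3: y ≥ 16 ∨ y < 16
Case 1: Assuming y ≥ 16, then by Premise 1, y ≥ 11.
Case 2: Assuming y < 16, then by Premise 2, y < 18.
Since one of y ≥ 16 or y < 16 must hold, we get y ≥ 11 or y < 18.

y ≥ 11 or y < 18.


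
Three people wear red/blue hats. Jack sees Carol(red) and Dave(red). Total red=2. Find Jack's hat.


Total red = 2, seen red = 2
Own red = 2 - 2 = 0
Jack's hat is blue.

blue


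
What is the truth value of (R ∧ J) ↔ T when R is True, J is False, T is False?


R = True, J = False, T = False
Step 1: R ∧ J = True AND False = False
Step 2: (False) ↔ T: true when both sides have same truth value.
Result: False ↔ False = True

True


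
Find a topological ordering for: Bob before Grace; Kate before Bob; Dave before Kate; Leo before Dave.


Constraints: Bob before Grace; Kate before Bob; Dave before Kate; Leo before Dave
Method: repeatedly schedule the remaining task that has no remaining task required before it.
  Step 1: remaining {Dave, Grace, Bob, Leo, Kate}; every task except Leo still has a predecessor pending → schedule Leo.
  Step 2: remaining {Dave, Grace, Bob, Kate}; every task except Dave still has a predecessor pending → schedule Dave.
  Step 3: remaining {Grace, Bob, Kate}; every task except Kate still has a predecessor pending → schedule Kate.
  Step 4: remaining {Grace, Bob}; every task except Bob still has a predecessor pending → schedule Bob.
  Step 5: only Grace remains → schedule Grace.
Resulting order:

Leo → Dave → Kate → Bob → Grace


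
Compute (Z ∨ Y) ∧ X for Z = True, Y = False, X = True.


Z = True, Y = False, X = True
Step 1: Z ∨ Y = True OR False = True
Step 2: True ∧ X = True AND True = True
OR is true when at least one operand is true; AND requires both.

True


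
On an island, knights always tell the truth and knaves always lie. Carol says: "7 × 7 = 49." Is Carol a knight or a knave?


Statement: "7 × 7 = 49."
Actual: 7 × 7 = 49
Claimed: 49
Statement is TRUE → Carol tells the truth → Knight

Knight


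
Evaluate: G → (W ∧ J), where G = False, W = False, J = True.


G = False, W = False, J = True
Step 1: W ∧ J = False AND True = False
Step 2: G → (False): false only when G=True and consequent=False.
Result: True

True


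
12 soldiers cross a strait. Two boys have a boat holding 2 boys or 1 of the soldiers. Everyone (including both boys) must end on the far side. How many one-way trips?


Per crossing of one of the soldiers: boys→, one←, one of the soldiers→, one← = 4 trips
12 × 4 = 48, + 1 final boys→ = 49
Minimum trips = 49

49


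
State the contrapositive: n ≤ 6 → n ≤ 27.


Original: If n ≤ 6, then n ≤ 27
Contrapositive: If ¬Q, then ¬P
Negate Q: not (n ≤ 27)
Negate P: not (n ≤ 6)

If not (n ≤ 27), then not (n ≤ 6).


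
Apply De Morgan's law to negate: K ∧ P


De Morgan's law: ¬(P ∧ Q) ≡ ¬P ∨ ¬Q
¬(K ∧ P) = ¬K ∨ ¬P

¬K ∨ ¬P


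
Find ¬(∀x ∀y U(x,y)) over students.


Original: ∀x ∀y U(x,y)
Rule: ¬∀→∃, ¬∃→∀, negate predicate.
Negation: ∃x ∃y ¬U(x,y)

∃x ∃y ¬U(x,y)


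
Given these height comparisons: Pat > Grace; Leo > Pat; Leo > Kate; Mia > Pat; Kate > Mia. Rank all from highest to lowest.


Constraints: Pat > Grace; Leo > Pat; Leo > Kate; Mia > Pat; Kate > Mia
Method: at each step, the next-highest is the one remaining person who never appears on the smaller side of a constraint between remaining people.
  Step 1: remaining {Kate, Grace, Leo, Pat, Mia}; on the smaller side: {Kate, Grace, Pat, Mia} → Leo is next (Leo > Pat; Leo > Kate).
  Step 2: remaining {Kate, Grace, Pat, Mia}; on the smaller side: {Grace, Pat, Mia} → Kate is next (Kate > Mia).
  Step 3: remaining {Grace, Pat, Mia}; on the smaller side: {Grace, Pat} → Mia is next (Mia > Pat).
  Step 4: remaining {Grace, Pat}; on the smaller side: {Grace} → Pat is next (Pat > Grace).
  Step 5: only Grace remains → lowest.
Final ranking (highest to lowest):

Leo > Kate > Mia > Pat > Grace


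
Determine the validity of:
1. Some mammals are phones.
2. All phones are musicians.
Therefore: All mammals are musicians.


Premise 1: Some mammals are phones.
Premise 2: All phones are musicians.
Conclusion: All mammals are musicians.
Fallacy: illicit minor. The minor term (mammals) is distributed in the conclusion ('All mammals ...') but undistributed in its premise ('Some mammals are phones' doesn't cover all mammals).
Only 'Some mammals are musicians' follows, not 'All'.

Invalid


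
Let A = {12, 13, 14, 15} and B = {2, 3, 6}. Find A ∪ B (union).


A = {12, 13, 14, 15}
B = {2, 3, 6}
Operation: union
All elements combined: 2, 3, 6, 12, 13, 14, 15

{2, 3, 6, 12, 13, 14, 15}


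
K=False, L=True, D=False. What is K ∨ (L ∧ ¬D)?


K = False, L = True, D = False
Expression: K ∨ (L ∧ ¬D)
Step 1: ¬D = NOT False = True
Step 2: L ∧ ¬D = True AND True = True
Step 3: K ∨ (True) = False OR True = True

True


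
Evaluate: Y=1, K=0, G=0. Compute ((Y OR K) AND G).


Y OR K = 1|0 = 1
1 AND 0 = 0

0


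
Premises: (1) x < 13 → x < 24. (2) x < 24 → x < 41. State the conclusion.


Hypothetical syllogism: P → Q, Q → R ⊢ P → R
Premise 1: x < 13 → x < 24
Premise 2: x < 24 → x < 41
Chain the implications: the middle term (x < 24) links the two.
Conclusion: If x < 13, then x < 41.

If x < 13, then x < 41.


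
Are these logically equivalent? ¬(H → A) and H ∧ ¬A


Expression 1: ¬(H → A)
Expression 2: H ∧ ¬A
Truth table (H A | Expr1 Expr2):
  T T |   F     F
  T F |   T     T
  F T |   F     F
  F F |   F     F
All 4 rows agree, so the expressions are logically equivalent.

Yes


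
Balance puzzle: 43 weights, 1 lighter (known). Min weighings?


Each weighing has 3 outcomes (left heavy / balance / right heavy), so k weighings distinguish at most 3^k cases; splitting into three near-equal groups achieves this.
Need 3^k ≥ 43: 3^3 = 27 < 43 ≤ 3^4 = 81
k = ⌈log₃(43)⌉ = 4

4


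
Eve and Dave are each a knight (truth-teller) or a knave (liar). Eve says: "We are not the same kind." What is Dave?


Eve says: "We are not the same kind."
Case 1: Eve is a Knight (truth-teller)
  Statement is true → they ARE different → Dave is a Knave
Case 2: Eve is a Knave (liar)
  Statement is false → they are NOT different → Dave is a Knave
In both cases, Dave is a Knave.

Knave


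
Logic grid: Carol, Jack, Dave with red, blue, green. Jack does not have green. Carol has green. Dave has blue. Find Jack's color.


From clues:
  Dave → blue
  Carol → green
By elimination, Jack gets the remaining.

red


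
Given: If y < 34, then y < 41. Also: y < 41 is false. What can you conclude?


Modus tollens: P → Q, ¬Q ⊢ ¬P
P: y < 34
Q: y < 41
We have P → Q and Q is false.
By modus tollens, P must be false.

It is not the case that y < 34


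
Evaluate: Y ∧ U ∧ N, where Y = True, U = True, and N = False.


Y = True, U = True, N = False
Step 1: Y ∧ U = True AND True = True
Step 2: (True) ∧ N = (True) AND False = False
AND is true only when ALL operands are true.

False


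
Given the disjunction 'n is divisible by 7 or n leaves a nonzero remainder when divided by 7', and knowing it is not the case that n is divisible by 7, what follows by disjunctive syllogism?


Disjunctive syllogism: P ∨ Q, ¬P ⊢ Q
Disjunction: n is divisible by 7 ∨ n leaves a nonzero remainder when divided by 7
We know it is not the case that n is divisible by 7.
By disjunctive syllogism, the other disjunct must be true.

n leaves a nonzero remainder when divided by 7


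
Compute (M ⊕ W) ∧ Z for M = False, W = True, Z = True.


M = False, W = True, Z = True
Step 1: M ⊕ W = False XOR True = True
Step 2: True ∧ Z = True AND True = True
XOR true when exactly one of M,W is true; then AND with Z.

True


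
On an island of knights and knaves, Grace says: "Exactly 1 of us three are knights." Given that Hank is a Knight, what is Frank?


Grace claims exactly 1 knights among Grace, Hank, Frank.
Given: Hank is a Knight.

Case 1: Grace is a Knight (tells truth)
  Then exactly 1 of the three are knights.
  Counting Grace, Hank: 2 knight(s) so far. Need -1 more → impossible.
Case 2: Grace is a Knave (lies)
  Then the count is NOT 1.
  If Frank = Knave, count = 1 = 1 → claim would be true, contradicts lie.
  If Frank = Knight, count = 2 ≠ 1 → lie confirmed ✓

Frank is a Knight.

Knight


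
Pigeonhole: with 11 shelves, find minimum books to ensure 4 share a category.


Pigeonhole: to guarantee k in one of n categories, need (k-1)×n + 1.
k = 4, n = 11
Minimum = (4-1) × 11 + 1 = 3 × 11 + 1

34


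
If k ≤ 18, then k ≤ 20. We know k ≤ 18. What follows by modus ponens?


Modus ponens: P → Q, P ⊢ Q
P: k ≤ 18
Q: k ≤ 20
We have P → Q and P is true.
By modus ponens, Q must be true.

k ≤ 20


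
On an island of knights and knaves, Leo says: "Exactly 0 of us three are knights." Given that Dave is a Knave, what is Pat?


Leo claims exactly 0 knights among Leo, Dave, Pat.
Given: Dave is a Knave.

Case 1: Leo is a Knight (tells truth)
  Then exactly 0 of the three are knights.
  Counting Leo, Dave: 1 knight(s) so far. Need -1 more → impossible.
Case 2: Leo is a Knave (lies)
  Then the count is NOT 0.
  If Pat = Knave, count = 0 = 0 → claim would be true, contradicts lie.
  If Pat = Knight, count = 1 ≠ 0 → lie confirmed ✓

Pat is a Knight.

Knight


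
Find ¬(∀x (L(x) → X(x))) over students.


Original: ∀x (L(x) → X(x))
Rule: ¬∀→∃, ¬∃→∀, negate predicate.
Negation: ∃x (L(x) ∧ ¬X(x))

∃x (L(x) ∧ ¬X(x))


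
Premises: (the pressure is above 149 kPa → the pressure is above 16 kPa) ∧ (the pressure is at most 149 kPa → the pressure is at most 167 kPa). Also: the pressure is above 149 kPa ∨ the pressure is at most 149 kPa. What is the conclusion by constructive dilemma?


Constructive dilemma: (P → Q) ∧ (R → S), P ∨ R ⊢ Q ∨ S
Premise 1: the pressure is above 149 kPa → the pressure is above 16 kPa
Premise 2: the pressure is at most 149 kPa → the pressure is at most 167 kPa
Premise 3: the pressure is above 149 kPa ∨ the pressure is at most 149 kPa
Case 1: Assuming the pressure is above 149 kPa, then by Premise 1, the pressure is above 16 kPa.
Case 2: Assuming the pressure is at most 149 kPa, then by Premise 2, the pressure is at most 167 kPa.
Since one of the pressure is above 149 kPa or the pressure is at most 149 kPa must hold, we get the pressure is above 16 kPa or the pressure is at most 167 kPa.

The pressure is above 16 kPa or the pressure is at most 167 kPa.


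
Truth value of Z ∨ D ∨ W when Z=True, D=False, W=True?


Z = True, D = False, W = True
Expression: Z ∨ D ∨ W
Step 1: Z ∨ D = True OR False = True
Step 2: (True) ∨ W = True OR True = True

True


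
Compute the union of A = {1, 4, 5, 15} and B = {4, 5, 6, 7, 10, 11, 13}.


A = {1, 4, 5, 15}
B = {4, 5, 6, 7, 10, 11, 13}
Operation: union
All elements combined: 1, 4, 5, 6, 7, 10, 11, 13, 15

{1, 4, 5, 6, 7, 10, 11, 13, 15}


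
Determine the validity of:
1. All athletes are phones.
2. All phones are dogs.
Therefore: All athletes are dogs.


Premise 1: All athletes are phones.
Premise 2: All phones are dogs.
Conclusion: All athletes are dogs.
Barbara syllogism (AAA-1): All A are B, All B are C → All A are C.
Middle term (phones) distributed in premise 2.

Valid


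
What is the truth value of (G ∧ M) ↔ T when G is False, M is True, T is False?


G = False, M = True, T = False
Step 1: G ∧ M = False AND True = False
Step 2: (False) ↔ T: true when both sides have same truth value.
Result: False ↔ False = True

True


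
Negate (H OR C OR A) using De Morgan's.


De Morgan's law: ¬(P ∨ Q ∨ R) ≡ ¬P ∧ ¬Q ∧ ¬R
¬(H ∨ C ∨ A) = ¬H ∧ ¬C ∧ ¬A

¬H ∧ ¬C ∧ ¬A


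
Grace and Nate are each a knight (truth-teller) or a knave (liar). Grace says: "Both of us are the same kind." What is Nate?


Grace says: "Both of us are the same kind."
Case 1: Grace is a Knight (truth-teller)
  Statement is true → they ARE the same → Nate is also a Knight
Case 2: Grace is a Knave (liar)
  Statement is false → they are NOT the same → Nate is a Knight
In both cases, Nate is a Knight.

Knight


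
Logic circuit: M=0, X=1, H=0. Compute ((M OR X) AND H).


M OR X = 0|1 = 1
1 AND 0 = 0

0


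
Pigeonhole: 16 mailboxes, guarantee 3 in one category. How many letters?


Pigeonhole: to guarantee k in one of n categories, need (k-1)×n + 1.
k = 3, n = 16
Minimum = (3-1) × 16 + 1 = 2 × 16 + 1

33


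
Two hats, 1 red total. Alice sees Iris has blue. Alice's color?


Total red = 1, Iris = blue
Red accounted for: 0
Remaining for Alice: 1
Alice's hat is red.

red


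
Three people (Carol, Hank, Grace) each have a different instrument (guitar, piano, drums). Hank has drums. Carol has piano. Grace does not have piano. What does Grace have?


From clues:
  Hank → drums
  Carol → piano
By elimination, Grace gets the remaining.

guitar


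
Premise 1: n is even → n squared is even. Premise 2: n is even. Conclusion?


Modus ponens: P → Q, P ⊢ Q
P: n is even
Q: n squared is even
We have P → Q and P is true.
By modus ponens, Q must be true.

n squared is even


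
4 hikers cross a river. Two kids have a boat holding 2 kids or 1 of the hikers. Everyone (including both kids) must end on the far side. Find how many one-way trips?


Per crossing of one of the hikers: kids→, one←, one of the hikers→, one← = 4 trips
4 × 4 = 16, + 1 final kids→ = 17
Minimum trips = 17

17


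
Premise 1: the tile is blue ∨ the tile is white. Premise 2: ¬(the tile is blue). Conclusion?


Disjunctive syllogism: P ∨ Q, ¬P ⊢ Q
Disjunction: the tile is blue ∨ the tile is white
We know it is not the case that the tile is blue.
By disjunctive syllogism, the other disjunct must be true.

The tile is white


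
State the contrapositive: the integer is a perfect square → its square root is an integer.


Original: If the integer is a perfect square, then its square root is an integer
Contrapositive: If ¬Q, then ¬P
Negate Q: not (its square root is an integer)
Negate P: not (the integer is a perfect square)

If not (its square root is an integer), then not (the integer is a perfect square).


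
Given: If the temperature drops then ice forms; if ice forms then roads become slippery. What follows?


Hypothetical syllogism: P → Q, Q → R ⊢ P → R
Premise 1: the temperature drops → ice forms
Premise 2: ice forms → roads become slippery
Chain the implications: the middle term (ice forms) links the two.
Conclusion: If the temperature drops, then roads become slippery.

If the temperature drops, then roads become slippery.


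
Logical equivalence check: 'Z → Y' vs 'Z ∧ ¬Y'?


Expression 1: Z → Y
Expression 2: Z ∧ ¬Y
Truth table (Z Y | Expr1 Expr2):
  T T |   T     F   ← differ
  T F |   F     T   ← differ
  F T |   T     F   ← differ
  F F |   T     F   ← differ
Counterexample: Z=T, Y=T gives Expr1 = T but Expr2 = F, so the expressions are NOT logically equivalent.

No


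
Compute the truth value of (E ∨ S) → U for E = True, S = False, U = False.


E = True, S = False, U = False
Step 1: E ∨ S = True OR False = True
Step 2: (True) → U: false only when antecedent=True and U=False.
Result: False

False


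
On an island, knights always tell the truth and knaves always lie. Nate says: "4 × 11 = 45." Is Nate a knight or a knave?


Statement: "4 × 11 = 45."
Actual: 4 × 11 = 44
Claimed: 45
Statement is FALSE → Nate lies → Knave

Knave


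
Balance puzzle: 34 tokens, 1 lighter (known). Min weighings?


Each weighing has 3 outcomes (left heavy / balance / right heavy), so k weighings distinguish at most 3^k cases; splitting into three near-equal groups achieves this.
Need 3^k ≥ 34: 3^3 = 27 < 34 ≤ 3^4 = 81
k = ⌈log₃(34)⌉ = 4

4


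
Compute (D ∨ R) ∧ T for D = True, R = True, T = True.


D = True, R = True, T = True
Step 1: D ∨ R = True OR True = True
Step 2: True ∧ T = True AND True = True
OR is true when at least one operand is true; AND requires both.

True


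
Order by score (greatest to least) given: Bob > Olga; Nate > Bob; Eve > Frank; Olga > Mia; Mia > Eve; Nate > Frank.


Constraints: Bob > Olga; Nate > Bob; Eve > Frank; Olga > Mia; Mia > Eve; Nate > Frank
Method: at each step, the next-highest is the one remaining person who never appears on the smaller side of a constraint between remaining people.
  Step 1: remaining {Nate, Mia, Bob, Olga, Frank, Eve}; on the smaller side: {Mia, Bob, Olga, Frank, Eve} → Nate is next (Nate > Bob; Nate > Frank).
  Step 2: remaining {Mia, Bob, Olga, Frank, Eve}; on the smaller side: {Mia, Olga, Frank, Eve} → Bob is next (Bob > Olga).
  Step 3: remaining {Mia, Olga, Frank, Eve}; on the smaller side: {Mia, Frank, Eve} → Olga is next (Olga > Mia).
  Step 4: remaining {Mia, Frank, Eve}; on the smaller side: {Frank, Eve} → Mia is next (Mia > Eve).
  Step 5: remaining {Frank, Eve}; on the smaller side: {Frank} → Eve is next (Eve > Frank).
  Step 6: only Frank remains → lowest.
Final ranking (highest to lowest):

Nate > Bob > Olga > Mia > Eve > Frank


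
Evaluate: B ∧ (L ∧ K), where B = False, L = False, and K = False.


B = False, L = False, K = False
Step 1: L ∧ K = False AND False = False
Step 2: B ∧ False = False AND False = False
AND is true only when ALL operands are true.

False


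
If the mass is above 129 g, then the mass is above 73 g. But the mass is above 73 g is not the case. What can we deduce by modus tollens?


Modus tollens: P → Q, ¬Q ⊢ ¬P
P: the mass is above 129 g
Q: the mass is above 73 g
We have P → Q and Q is false.
By modus tollens, P must be false.

It is not the case that the mass is above 129 g


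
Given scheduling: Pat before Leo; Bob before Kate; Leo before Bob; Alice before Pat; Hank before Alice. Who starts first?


Constraints: Pat before Leo; Bob before Kate; Leo before Bob; Alice before Pat; Hank before Alice
The first task can have nothing scheduled before it, so it must never appear on the right of a 'before'.
Tasks appearing after some 'before': Leo, Kate, Bob, Pat, Alice.
The only task not in that list is Hank → it is first.

Hank


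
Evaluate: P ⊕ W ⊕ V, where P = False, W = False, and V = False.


P = False, W = False, V = False
Step 1: P ⊕ W = False XOR False = False
Step 2: False ⊕ V = False XOR False = False
XOR is true when an odd number of operands are true.

False


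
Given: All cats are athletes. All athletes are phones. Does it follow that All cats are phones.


Premise 1: All cats are athletes.
Premise 2: All athletes are phones.
Conclusion: All cats are phones.
Barbara syllogism (AAA-1): All A are B, All B are C → All A are C.
Middle term (athletes) distributed in premise 2.

Valid


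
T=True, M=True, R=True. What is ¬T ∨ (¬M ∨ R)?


T = True, M = True, R = True
Expression: ¬T ∨ (¬M ∨ R)
Step 1: ¬M = NOT True = False
Step 2: ¬M ∨ R = False OR True = True
Step 3: ¬T = NOT True = False
Step 4: (False) ∨ (True) = False OR True = True

True


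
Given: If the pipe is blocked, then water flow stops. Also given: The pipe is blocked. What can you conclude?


Modus ponens: P → Q, P ⊢ Q
P: the pipe is blocked
Q: water flow stops
We have P → Q and P is true.
By modus ponens, Q must be true.

Water flow stops


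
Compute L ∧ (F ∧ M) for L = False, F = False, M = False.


L = False, F = False, M = False
Step 1: F ∧ M = False AND False = False
Step 2: L ∧ False = False AND False = False
AND is true only when ALL operands are true.

False


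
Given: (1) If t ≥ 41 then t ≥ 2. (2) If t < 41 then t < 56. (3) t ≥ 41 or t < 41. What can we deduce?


Constructive dilemma: (P → Q) ∧ (R → S), P ∨ R ⊢ Q ∨ S
Premise 1: t ≥ 41 → t ≥ 2
Premise 2: t < 41 → t < 56
Premise 3: t ≥ 41 ∨ t < 41
Case 1: Assuming t ≥ 41, then by Premise 1, t ≥ 2.
Case 2: Assuming t < 41, then by Premise 2, t < 56.
Since one of t ≥ 41 or t < 41 must hold, we get t ≥ 2 or t < 56.

t ≥ 2 or t < 56.


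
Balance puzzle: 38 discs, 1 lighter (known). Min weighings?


Each weighing has 3 outcomes (left heavy / balance / right heavy), so k weighings distinguish at most 3^k cases; splitting into three near-equal groups achieves this.
Need 3^k ≥ 38: 3^3 = 27 < 38 ≤ 3^4 = 81
k = ⌈log₃(38)⌉ = 4

4


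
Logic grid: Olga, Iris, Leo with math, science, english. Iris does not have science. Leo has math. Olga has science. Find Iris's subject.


From clues:
  Leo → math
  Olga → science
By elimination, Iris gets the remaining.

english


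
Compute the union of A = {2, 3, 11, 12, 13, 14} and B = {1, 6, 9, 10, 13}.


A = {2, 3, 11, 12, 13, 14}
B = {1, 6, 9, 10, 13}
Operation: union
All elements combined: 1, 2, 3, 6, 9, 10, 11, 12, 13, 14

{1, 2, 3, 6, 9, 10, 11, 12, 13, 14}


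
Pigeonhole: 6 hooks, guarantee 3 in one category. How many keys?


Pigeonhole: to guarantee k in one of n categories, need (k-1)×n + 1.
k = 3, n = 6
Minimum = (3-1) × 6 + 1 = 2 × 6 + 1

13


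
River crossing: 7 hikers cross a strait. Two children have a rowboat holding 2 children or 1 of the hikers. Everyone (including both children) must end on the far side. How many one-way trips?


Per crossing of one of the hikers: children→, one←, one of the hikers→, one← = 4 trips
7 × 4 = 28, + 1 final children→ = 29
Minimum trips = 29

29


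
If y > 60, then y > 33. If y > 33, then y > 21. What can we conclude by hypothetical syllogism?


Hypothetical syllogism: P → Q, Q → R ⊢ P → R
Premise 1: y > 60 → y > 33
Premise 2: y > 33 → y > 21
Chain the implications: the middle term (y > 33) links the two.
Conclusion: If y > 60, then y > 21.

If y > 60, then y > 21.


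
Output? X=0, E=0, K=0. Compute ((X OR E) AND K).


X OR E = 0|0 = 0
0 AND 0 = 0

0


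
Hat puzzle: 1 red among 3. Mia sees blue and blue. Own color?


Total red = 1, seen red = 0
Own red = 1 - 0 = 1
Mia's hat is red.

red


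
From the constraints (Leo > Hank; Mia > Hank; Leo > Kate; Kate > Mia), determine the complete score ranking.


Constraints: Leo > Hank; Mia > Hank; Leo > Kate; Kate > Mia
Method: at each step, the next-highest is the one remaining person who never appears on the smaller side of a constraint between remaining people.
  Step 1: remaining {Leo, Mia, Hank, Kate}; on the smaller side: {Mia, Hank, Kate} → Leo is next (Leo > Hank; Leo > Kate).
  Step 2: remaining {Mia, Hank, Kate}; on the smaller side: {Mia, Hank} → Kate is next (Kate > Mia).
  Step 3: remaining {Mia, Hank}; on the smaller side: {Hank} → Mia is next (Mia > Hank).
  Step 4: only Hank remains → lowest.
Final ranking (highest to lowest):

Leo > Kate > Mia > Hank


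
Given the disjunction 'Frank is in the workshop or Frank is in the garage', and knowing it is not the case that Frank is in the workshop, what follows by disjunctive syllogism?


Disjunctive syllogism: P ∨ Q, ¬P ⊢ Q
Disjunction: Frank is in the workshop ∨ Frank is in the garage
We know it is not the case that Frank is in the workshop.
By disjunctive syllogism, the other disjunct must be true.

Frank is in the garage


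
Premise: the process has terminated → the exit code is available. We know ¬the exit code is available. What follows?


Modus tollens: P → Q, ¬Q ⊢ ¬P
P: the process has terminated
Q: the exit code is available
We have P → Q and Q is false.
By modus tollens, P must be false.

It is not the case that the process has terminated


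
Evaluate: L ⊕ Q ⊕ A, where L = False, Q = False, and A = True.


L = False, Q = False, A = True
Step 1: L ⊕ Q = False XOR False = False
Step 2: False ⊕ A = False XOR True = True
XOR is true when an odd number of operands are true.

True


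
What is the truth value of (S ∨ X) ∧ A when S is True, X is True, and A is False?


S = True, X = True, A = False
Step 1: S ∨ X = True OR True = True
Step 2: True ∧ A = True AND False = False
OR is true when at least one operand is true; AND requires both.

False


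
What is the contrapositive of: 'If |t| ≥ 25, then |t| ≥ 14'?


Original: If |t| ≥ 25, then |t| ≥ 14
Contrapositive: If ¬Q, then ¬P
Negate Q: not (|t| ≥ 14)
Negate P: not (|t| ≥ 25)

If not (|t| ≥ 14), then not (|t| ≥ 25).


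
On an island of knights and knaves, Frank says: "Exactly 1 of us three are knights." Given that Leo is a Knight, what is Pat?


Frank claims exactly 1 knights among Frank, Leo, Pat.
Given: Leo is a Knight.

Case 1: Frank is a Knight (tells truth)
  Then exactly 1 of the three are knights.
  Counting Frank, Leo: 2 knight(s) so far. Need -1 more → impossible.
Case 2: Frank is a Knave (lies)
  Then the count is NOT 1.
  If Pat = Knave, count = 1 = 1 → claim would be true, contradicts lie.
  If Pat = Knight, count = 2 ≠ 1 → lie confirmed ✓

Pat is a Knight.

Knight


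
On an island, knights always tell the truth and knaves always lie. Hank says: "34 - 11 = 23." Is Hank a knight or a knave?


Statement: "34 - 11 = 23."
Actual: 34 - 11 = 23
Claimed: 23
Statement is TRUE → Hank tells the truth → Knight

Knight


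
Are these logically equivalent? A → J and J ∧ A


Expression 1: A → J
Expression 2: J ∧ A
Truth table (A J | Expr1 Expr2):
  T T |   T     T
  T F |   F     F
  F T |   T     F   ← differ
  F F |   T     F   ← differ
Counterexample: A=F, J=T gives Expr1 = T but Expr2 = F, so the expressions are NOT logically equivalent.

No


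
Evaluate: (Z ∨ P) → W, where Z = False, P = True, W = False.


Z = False, P = True, W = False
Step 1: Z ∨ P = False OR True = True
Step 2: (True) → W: false only when antecedent=True and W=False.
Result: False

False


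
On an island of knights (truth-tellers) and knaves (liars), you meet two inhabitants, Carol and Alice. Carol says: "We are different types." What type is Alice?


Carol says: "We are different types."
Case 1: Carol is a Knight (truth-teller)
  Statement is true → they ARE different → Alice is a Knave
Case 2: Carol is a Knave (liar)
  Statement is false → they are NOT different → Alice is a Knave
In both cases, Alice is a Knave.

Knave


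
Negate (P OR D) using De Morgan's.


De Morgan's law: ¬(P ∨ Q) ≡ ¬P ∧ ¬Q
¬(P ∨ D) = ¬P ∧ ¬D

¬P ∧ ¬D


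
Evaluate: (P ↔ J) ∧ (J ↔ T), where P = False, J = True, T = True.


P = False, J = True, T = True
Step 1: P ↔ J is true when P and J have the same value. Result: False
Step 2: J ↔ T is true when J and T have the same value. Result: True
Step 3: False ∧ True = False

False


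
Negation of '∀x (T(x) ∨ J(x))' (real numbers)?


Original: ∀x (T(x) ∨ J(x))
Rule: ¬∀→∃, ¬∃→∀, negate predicate.
Negation: ∃x (¬T(x) ∧ ¬J(x))

∃x (¬T(x) ∧ ¬J(x))


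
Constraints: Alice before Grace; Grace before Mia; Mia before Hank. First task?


Constraints: Alice before Grace; Grace before Mia; Mia before Hank
The first task can have nothing scheduled before it, so it must never appear on the right of a 'before'.
Tasks appearing after some 'before': Grace, Mia, Hank.
The only task not in that list is Alice → it is first.

Alice


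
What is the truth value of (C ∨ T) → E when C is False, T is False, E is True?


C = False, T = False, E = True
Step 1: C ∨ T = False OR False = False
Step 2: (False) → E: false only when antecedent=True and E=False.
Result: True

True


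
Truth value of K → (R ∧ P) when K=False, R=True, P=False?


K = False, R = True, P = False
Expression: K → (R ∧ P)
Step 1: R ∧ P = True AND False = False
Step 2: K → (False) = False → False = True

True


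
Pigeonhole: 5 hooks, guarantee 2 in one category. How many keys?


Pigeonhole: to guarantee k in one of n categories, need (k-1)×n + 1.
k = 2, n = 5
Minimum = (2-1) × 5 + 1 = 1 × 5 + 1

6


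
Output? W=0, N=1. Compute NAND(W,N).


W AND N = 0
NOT(0) = 1

1


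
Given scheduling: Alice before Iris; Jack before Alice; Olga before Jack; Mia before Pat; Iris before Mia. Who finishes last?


Constraints: Alice before Iris; Jack before Alice; Olga before Jack; Mia before Pat; Iris before Mia
The last task can have nothing scheduled after it, so it must never appear on the left of a 'before'.
Tasks appearing before some other task: Alice, Jack, Olga, Mia, Iris.
The only task not in that list is Pat → it is last.

Pat


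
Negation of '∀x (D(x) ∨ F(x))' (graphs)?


Original: ∀x (D(x) ∨ F(x))
Rule: ¬∀→∃, ¬∃→∀, negate predicate.
Negation: ∃x (¬D(x) ∧ ¬F(x))

∃x (¬D(x) ∧ ¬F(x))


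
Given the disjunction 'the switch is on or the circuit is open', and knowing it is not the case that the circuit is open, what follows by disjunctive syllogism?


Disjunctive syllogism: P ∨ Q, ¬P ⊢ Q
Disjunction: the switch is on ∨ the circuit is open
We know it is not the case that the circuit is open.
By disjunctive syllogism, the other disjunct must be true.

The switch is on


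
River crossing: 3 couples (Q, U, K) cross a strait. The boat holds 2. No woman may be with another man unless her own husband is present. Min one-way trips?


Label couples Q, U, K (H = husband, W = wife).
Counting alone: 6 people, the boat carries 2 and someone must bring it back, so each round trip nets at most +1 on the far side until the last crossing → at least 9 trips. The jealousy constraint makes 9 impossible; the shortest valid schedule has 11:
1. WQ+WU →  (far: WQ,WU; near: HQ,HU,HK,WK)
2. WQ ←       (far: WU; near: HQ,HU,HK,WQ,WK)
3. WQ+WK →  (far: WQ,WU,WK; near: HQ,HU,HK)
4. WQ ←       (far: WU,WK; near: HQ,HU,HK,WQ)
5. HU+HK →  (far: HU,WU,HK,WK; near: HQ,WQ)
6. HU+WU ←  (far: HK,WK; near: HQ,WQ,HU,WU)
7. HQ+HU →  (far: HQ,HU,HK,WK; near: WQ,WU)
8. WK ←       (far: HQ,HU,HK; near: WQ,WU,WK)
9. WQ+WU →  (far: HQ,WQ,HU,WU,HK; near: WK)
10. HK ←      (far: HQ,WQ,HU,WU; near: HK,WK)
11. HK+WK → (far: all six; near: empty)
In every state each wife is either with her husband or with no other man.
Minimum trips = 11

11


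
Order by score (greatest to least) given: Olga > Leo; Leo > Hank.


Constraints: Olga > Leo; Leo > Hank
Method: at each step, the next-highest is the one remaining person who never appears on the smaller side of a constraint between remaining people.
  Step 1: remaining {Hank, Olga, Leo}; on the smaller side: {Hank, Leo} → Olga is next (Olga > Leo).
  Step 2: remaining {Hank, Leo}; on the smaller side: {Hank} → Leo is next (Leo > Hank).
  Step 3: only Hank remains → lowest.
Final ranking (highest to lowest):

Olga > Leo > Hank


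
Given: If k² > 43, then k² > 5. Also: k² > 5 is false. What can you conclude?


Modus tollens: P → Q, ¬Q ⊢ ¬P
P: k² > 43
Q: k² > 5
We have P → Q and Q is false.
By modus tollens, P must be false.

It is not the case that k² > 43


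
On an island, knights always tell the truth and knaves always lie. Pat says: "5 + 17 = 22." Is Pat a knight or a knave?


Statement: "5 + 17 = 22."
Actual: 5 + 17 = 22
Claimed: 22
Statement is TRUE → Pat tells the truth → Knight

Knight


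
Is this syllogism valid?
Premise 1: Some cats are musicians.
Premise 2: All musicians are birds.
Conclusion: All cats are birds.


Premise 1: Some cats are musicians.
Premise 2: All musicians are birds.
Conclusion: All cats are birds.
Fallacy: illicit minor. The minor term (cats) is distributed in the conclusion ('All cats ...') but undistributed in its premise ('Some cats are musicians' doesn't cover all cats).
Only 'Some cats are birds' follows, not 'All'.

Invalid


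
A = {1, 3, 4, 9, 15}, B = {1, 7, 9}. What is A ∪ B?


A = {1, 3, 4, 9, 15}
B = {1, 7, 9}
Operation: union
All elements combined: 1, 3, 4, 7, 9, 15

{1, 3, 4, 7, 9, 15}


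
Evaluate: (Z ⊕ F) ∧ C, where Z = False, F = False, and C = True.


Z = False, F = False, C = True
Step 1: Z ⊕ F = False XOR False = False
Step 2: False ∧ C = False AND True = False
XOR true when exactly one of Z,F is true; then AND with C.

False


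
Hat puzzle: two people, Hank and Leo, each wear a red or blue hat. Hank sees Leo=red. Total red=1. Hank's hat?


Total red = 1, Leo = red
Red accounted for: 1
Remaining for Hank: 0
Hank's hat is blue.

blue


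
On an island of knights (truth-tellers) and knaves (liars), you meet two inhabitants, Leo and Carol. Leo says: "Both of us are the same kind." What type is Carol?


Leo says: "Both of us are the same kind."
Case 1: Leo is a Knight (truth-teller)
  Statement is true → they ARE the same → Carol is also a Knight
Case 2: Leo is a Knave (liar)
  Statement is false → they are NOT the same → Carol is a Knight
In both cases, Carol is a Knight.

Knight


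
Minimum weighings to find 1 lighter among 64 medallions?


Each weighing has 3 outcomes (left heavy / balance / right heavy), so k weighings distinguish at most 3^k cases; splitting into three near-equal groups achieves this.
Need 3^k ≥ 64: 3^3 = 27 < 64 ≤ 3^4 = 81
k = ⌈log₃(64)⌉ = 4

4


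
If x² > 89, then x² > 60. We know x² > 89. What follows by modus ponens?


Modus ponens: P → Q, P ⊢ Q
P: x² > 89
Q: x² > 60
We have P → Q and P is true.
By modus ponens, Q must be true.

x² > 60


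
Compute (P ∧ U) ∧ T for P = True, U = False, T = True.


P = True, U = False, T = True
Step 1: P ∧ U = True AND False = False
Step 2: False ∧ T = False AND True = False
AND is true only when ALL operands are true.

False


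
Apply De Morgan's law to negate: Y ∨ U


De Morgan's law: ¬(P ∨ Q) ≡ ¬P ∧ ¬Q
¬(Y ∨ U) = ¬Y ∧ ¬U

¬Y ∧ ¬U


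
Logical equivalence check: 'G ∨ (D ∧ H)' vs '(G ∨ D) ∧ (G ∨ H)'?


Expression 1: G ∨ (D ∧ H)
Expression 2: (G ∨ D) ∧ (G ∨ H)
Truth table (G D H | Expr1 Expr2):
  T T T |   T     T
  T T F |   T     T
  T F T |   T     T
  T F F |   T     T
  F T T |   T     T
  F T F |   F     F
  F F T |   F     F
  F F F |   F     F
All 8 rows agree, so the expressions are logically equivalent.

Yes


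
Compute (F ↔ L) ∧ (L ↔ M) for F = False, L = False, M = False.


F = False, L = False, M = False
Step 1: F ↔ L is true when F and L have the same value. Result: True
Step 2: L ↔ M is true when L and M have the same value. Result: True
Step 3: True ∧ True = True

True


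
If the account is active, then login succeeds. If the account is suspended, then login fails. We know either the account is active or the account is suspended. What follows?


Constructive dilemma: (P → Q) ∧ (R → S), P ∨ R ⊢ Q ∨ S
Premise 1: the account is active → login succeeds
Premise 2: the account is suspended → login fails
Premise 3: the account is active ∨ the account is suspended
Case 1: Assuming the account is active, then by Premise 1, login succeeds.
Case 2: Assuming the account is suspended, then by Premise 2, login fails.
Since one of the account is active or the account is suspended must hold, we get login succeeds or login fails.

Login succeeds or login fails.


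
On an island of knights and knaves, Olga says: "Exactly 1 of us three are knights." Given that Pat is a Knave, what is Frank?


Olga claims exactly 1 knights among Olga, Pat, Frank.
Given: Pat is a Knave.

Case 1: Olga is a Knight (tells truth)
  Then exactly 1 of the three are knights.
  Counting Olga, Pat: 1 knight(s) so far. Need 0 more → Frank = Knave.
Case 2: Olga is a Knave (lies)
  Then the count is NOT 1.
  If Frank = Knight, count = 1 = 1 → claim would be true, contradicts lie.
  If Frank = Knave, count = 0 ≠ 1 → lie confirmed ✓

Frank is a Knave.

Knave


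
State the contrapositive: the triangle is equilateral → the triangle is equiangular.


Original: If the triangle is equilateral, then the triangle is equiangular
Contrapositive: If ¬Q, then ¬P
Negate Q: not (the triangle is equiangular)
Negate P: not (the triangle is equilateral)

If not (the triangle is equiangular), then not (the triangle is equilateral).


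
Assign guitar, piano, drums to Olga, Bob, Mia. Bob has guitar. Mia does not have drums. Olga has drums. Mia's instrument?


From clues:
  Bob → guitar
  Olga → drums
By elimination, Mia gets the remaining.

piano


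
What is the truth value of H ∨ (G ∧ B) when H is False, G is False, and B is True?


H = False, G = False, B = True
Step 1: G ∧ B = False AND True = False
Step 2: H ∨ False = False OR False = False
AND evaluated first (higher precedence); then OR applied.

False


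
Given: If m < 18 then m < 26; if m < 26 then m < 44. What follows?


Hypothetical syllogism: P → Q, Q → R ⊢ P → R
Premise 1: m < 18 → m < 26
Premise 2: m < 26 → m < 44
Chain the implications: the middle term (m < 26) links the two.
Conclusion: If m < 18, then m < 44.

If m < 18, then m < 44.


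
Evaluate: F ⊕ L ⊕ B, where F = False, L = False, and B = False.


F = False, L = False, B = False
Step 1: F ⊕ L = False XOR False = False
Step 2: False ⊕ B = False XOR False = False
XOR is true when an odd number of operands are true.

False


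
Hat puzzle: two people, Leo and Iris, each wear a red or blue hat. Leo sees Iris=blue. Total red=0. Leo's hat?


Total red = 0, Iris = blue
Red accounted for: 0
Remaining for Leo: 0
Leo's hat is blue.

blue


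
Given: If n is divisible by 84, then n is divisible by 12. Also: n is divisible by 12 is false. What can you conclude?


Modus tollens: P → Q, ¬Q ⊢ ¬P
P: n is divisible by 84
Q: n is divisible by 12
We have P → Q and Q is false.
By modus tollens, P must be false.

It is not the case that n is divisible by 84


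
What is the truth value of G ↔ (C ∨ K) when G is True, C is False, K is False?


G = True, C = False, K = False
Step 1: C ∨ K = False OR False = False
Step 2: G ↔ (False): true when both sides have same truth value.
Result: True ↔ False = False

False


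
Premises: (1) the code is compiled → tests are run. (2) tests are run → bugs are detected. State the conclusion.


Hypothetical syllogism: P → Q, Q → R ⊢ P → R
Premise 1: the code is compiled → tests are run
Premise 2: tests are run → bugs are detected
Chain the implications: the middle term (tests are run) links the two.
Conclusion: If the code is compiled, then bugs are detected.

If the code is compiled, then bugs are detected.


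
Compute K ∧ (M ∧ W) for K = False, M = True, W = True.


K = False, M = True, W = True
Step 1: M ∧ W = True AND True = True
Step 2: K ∧ True = False AND True = False
AND is true only when ALL operands are true.

False


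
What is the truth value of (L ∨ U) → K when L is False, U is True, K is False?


L = False, U = True, K = False
Step 1: L ∨ U = False OR True = True
Step 2: (True) → K: false only when antecedent=True and K=False.
Result: False

False


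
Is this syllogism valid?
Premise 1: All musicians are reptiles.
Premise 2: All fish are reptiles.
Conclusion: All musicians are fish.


Premise 1: All musicians are reptiles.
Premise 2: All fish are reptiles.
Conclusion: All musicians are fish.
Fallacy: undistributed middle. reptiles is predicate in both.
Counterexample: musicians and fish could be disjoint subsets of reptiles.

Invalid
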